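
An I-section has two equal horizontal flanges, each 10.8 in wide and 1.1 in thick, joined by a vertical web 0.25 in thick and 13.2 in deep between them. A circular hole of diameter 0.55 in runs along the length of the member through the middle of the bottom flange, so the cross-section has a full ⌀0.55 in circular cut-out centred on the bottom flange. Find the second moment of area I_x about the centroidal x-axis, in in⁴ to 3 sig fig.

I_x ≈ 1250 in⁴

Break the section into simple shapes (no overlaps), measuring from the bottom-left corner of the bounding box.
Bottom flange: 10.8 × 1.1, A = 11.88 in², y = 0.55 in, Ī = 1.1979 in⁴.
Web: 0.25 × 13.2, A = 3.3 in², y = 7.7 in, Ī = 47.916 in⁴.
Top flange: 10.8 × 1.1, A = 11.88 in², y = 14.85 in, Ī = 1.1979 in⁴.
Hole (subtracted): ⌀0.55, A = 0.23758 in², y = 0.55 in, Ī = 0.0044918 in⁴.
Centroid: ȳ = ΣA·y / ΣA = 7.7633 in.
Transfer each piece to the centroidal x-axis using Ī + A·d² with d = y − 7.7633:
  bottom flange: d = -7.2133 in → contributes +619.34 in⁴
  web: d = -0.063332 in → contributes +47.929 in⁴
  top flange: d = 7.0867 in → contributes +597.82 in⁴
  hole: d = -7.2133 in → contributes −12.366 in⁴
Total I = 1252.7 in⁴.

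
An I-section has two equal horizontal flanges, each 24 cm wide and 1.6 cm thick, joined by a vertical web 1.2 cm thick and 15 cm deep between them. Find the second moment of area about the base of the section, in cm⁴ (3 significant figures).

I_base ≈ 1.35 × 10⁴ cm⁴

Split into non-overlapping primitives; take the origin at the lower-left of the bounding box.
Bottom flange: 24 × 1.6, A = 38.4 cm², y = 0.8 cm, Ī = 8.192 cm⁴.
Web: 1.2 × 15, A = 18 cm², y = 9.1 cm, Ī = 337.5 cm⁴.
Top flange: 24 × 1.6, A = 38.4 cm², y = 17.4 cm, Ī = 8.192 cm⁴.
Transfer each piece to the base of the section using Ī + A·d² with d = y − 0:
  bottom flange: d = 0.8 cm → contributes +32.768 cm⁴
  web: d = 9.1 cm → contributes +1828.1 cm⁴
  top flange: d = 17.4 cm → contributes +11 634 cm⁴
Total I = 13 495 cm⁴.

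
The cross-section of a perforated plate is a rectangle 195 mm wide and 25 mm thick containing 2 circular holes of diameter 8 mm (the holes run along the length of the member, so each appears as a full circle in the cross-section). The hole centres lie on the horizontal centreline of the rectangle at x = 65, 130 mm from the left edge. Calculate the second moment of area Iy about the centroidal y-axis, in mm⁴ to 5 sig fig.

Iy ≈ 1.5341 × 10⁷ mm⁴

Split into non-overlapping primitives; take the origin at the lower-left of the bounding box.
Plate: 195 × 25, A = 4 875 mm², x = 97.5 mm, Ī = 15 447 656 mm⁴.
Hole 1 (subtracted): ⌀8, A = 50.26548 mm², x = 65 mm, Ī = 201.0619 mm⁴.
Hole 2 (subtracted): ⌀8, A = 50.26548 mm², x = 130 mm, Ī = 201.0619 mm⁴.
By symmetry the centroid is at mid-width, x̄ = 97.5 mm.
Transfer each piece to the centroidal y-axis using Ī + A·d² with d = x − 97.5:
  plate: d = 0 mm → contributes +15 447 656 mm⁴
  hole 1: d = -32.5 mm → contributes −53293.98 mm⁴
  hole 2: d = 32.5 mm → contributes −53293.98 mm⁴
Total I = 15 341 068 mm⁴.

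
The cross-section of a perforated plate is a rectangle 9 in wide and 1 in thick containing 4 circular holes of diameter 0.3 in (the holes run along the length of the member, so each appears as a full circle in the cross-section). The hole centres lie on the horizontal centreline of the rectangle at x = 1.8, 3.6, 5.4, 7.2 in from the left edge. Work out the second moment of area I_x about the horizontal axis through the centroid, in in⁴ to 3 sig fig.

I_x ≈ 0.748 in⁴

Treat the section as a set of non-overlapping primitives; coordinates are from the bounding-box lower-left.
Plate: 9 × 1, A = 9 in², y = 0.5 in, Ī = 0.75 in⁴.
Hole 1 (subtracted): ⌀0.3, A = 0.070686 in², y = 0.5 in, Ī = 0.00039761 in⁴.
Hole 2 (subtracted): ⌀0.3, A = 0.070686 in², y = 0.5 in, Ī = 0.00039761 in⁴.
Hole 3 (subtracted): ⌀0.3, A = 0.070686 in², y = 0.5 in, Ī = 0.00039761 in⁴.
Hole 4 (subtracted): ⌀0.3, A = 0.070686 in², y = 0.5 in, Ī = 0.00039761 in⁴.
By symmetry the centroid is at mid-height, ȳ = 0.5 in.
All pieces are centred on the horizontal axis through the centroid, so I = ΣĪ (holes subtracted) = 0.74841 in⁴.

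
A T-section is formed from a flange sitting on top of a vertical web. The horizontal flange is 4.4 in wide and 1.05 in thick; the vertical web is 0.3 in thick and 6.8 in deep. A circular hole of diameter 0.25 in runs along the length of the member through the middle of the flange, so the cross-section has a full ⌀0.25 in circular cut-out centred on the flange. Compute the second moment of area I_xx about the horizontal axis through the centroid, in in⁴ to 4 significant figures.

I_xx ≈ 30.01 in⁴

Treat the section as a set of non-overlapping primitives; coordinates are from the bounding-box lower-left.
Flange: 4.4 × 1.05, A = 4.62 in², y = 7.325 in, Ī = 0.424463 in⁴.
Web: 0.3 × 6.8, A = 2.04 in², y = 3.4 in, Ī = 7.8608 in⁴.
Hole (subtracted): ⌀0.25, A = 0.0490874 in², y = 7.325 in, Ī = 0.000191748 in⁴.
Centroid: ȳ = ΣA·y / ΣA = 6.11382 in.
Transfer each piece to the horizontal axis through the centroid using Ī + A·d² with d = y − 6.11382:
  flange: d = 1.21118 in → contributes +7.2018 in⁴
  web: d = -2.71382 in → contributes +22.885 in⁴
  hole: d = 1.21118 in → contributes −0.0722007 in⁴
Total I = 30.0146 in⁴.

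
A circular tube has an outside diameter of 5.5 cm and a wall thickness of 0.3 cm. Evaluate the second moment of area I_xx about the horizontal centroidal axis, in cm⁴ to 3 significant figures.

I_xx ≈ 16.6 cm⁴

Treat the section as a set of non-overlapping primitives; coordinates are from the bounding-box lower-left.
Outer circle: ⌀5.5, A = 23.758 cm², y = 2.75 cm, Ī = 44.918 cm⁴.
Bore (subtracted): ⌀4.9, A = 18.857 cm², y = 2.75 cm, Ī = 28.298 cm⁴.
By symmetry the centroid is at mid-height, ȳ = 2.75 cm.
All pieces are centred on the horizontal centroidal axis, so I = ΣĪ (holes subtracted) = 16.62 cm⁴.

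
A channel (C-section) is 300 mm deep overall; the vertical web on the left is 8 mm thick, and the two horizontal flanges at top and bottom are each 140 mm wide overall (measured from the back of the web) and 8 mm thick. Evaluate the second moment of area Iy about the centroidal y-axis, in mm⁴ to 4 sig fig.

Iy ≈ 8.584 × 10⁶ mm⁴

Decompose the section into non-overlapping parts with the origin at the bottom-left of its bounding rectangle.
Web: 8 × 300, A = 2 400 mm², x = 4 mm, Ī = 12 800 mm⁴.
Top flange (beyond web): 132 × 8, A = 1 056 mm², x = 74 mm, Ī = 1 533 312 mm⁴.
Bottom flange (beyond web): 132 × 8, A = 1 056 mm², x = 74 mm, Ī = 1 533 312 mm⁴.
Centroid: x̄ = ΣA·x / ΣA = 36.766 mm.
Transfer each piece to the centroidal y-axis using Ī + A·d² with d = x − 36.766:
  web: d = -32.766 mm → contributes +2 589 459 mm⁴
  top flange (beyond web): d = 37.234 mm → contributes +2 997 323 mm⁴
  bottom flange (beyond web): d = 37.234 mm → contributes +2 997 323 mm⁴
Total I = 8 584 105 mm⁴.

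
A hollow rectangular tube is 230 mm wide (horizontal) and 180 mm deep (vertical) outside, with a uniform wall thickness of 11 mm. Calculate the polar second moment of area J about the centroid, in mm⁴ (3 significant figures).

Split into non-overlapping primitives; take the origin at the lower-left of the bounding box.
Outer rectangle: 230 × 180, A = 41 400 mm², y = 90 mm, Ī = 111 780 000 mm⁴.
Inner void (subtracted): 208 × 158, A = 32 864 mm², y = 90 mm, Ī = 68 368 075 mm⁴.
By symmetry the centroid is at mid-height, ȳ = 90 mm.
All pieces are centred on the centroidal x-axis, so I = ΣĪ (holes subtracted) = 43 411 925 mm⁴.
Repeating about the centroidal y-axis gives I_y = 64 019 325 mm⁴.
Polar second moment: J = I_x + I_y = 107 431 251 mm⁴.

J ≈ 1.07 × 10⁸ mm⁴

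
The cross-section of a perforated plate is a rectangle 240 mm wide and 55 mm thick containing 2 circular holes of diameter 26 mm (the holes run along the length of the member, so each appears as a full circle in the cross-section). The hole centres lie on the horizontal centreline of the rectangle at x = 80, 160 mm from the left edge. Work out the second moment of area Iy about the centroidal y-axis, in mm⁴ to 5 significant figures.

Split into non-overlapping primitives; take the origin at the lower-left of the bounding box.
Plate: 240 × 55, A = 13 200 mm², x = 120 mm, Ī = 63 360 000 mm⁴.
Hole 1 (subtracted): ⌀26, A = 530.9292 mm², x = 80 mm, Ī = 22431.76 mm⁴.
Hole 2 (subtracted): ⌀26, A = 530.9292 mm², x = 160 mm, Ī = 22431.76 mm⁴.
By symmetry the centroid is at mid-width, x̄ = 120 mm.
Transfer each piece to the centroidal y-axis using Ī + A·d² with d = x − 120:
  plate: d = 0 mm → contributes +63 360 000 mm⁴
  hole 1: d = -40 mm → contributes −871918.4 mm⁴
  hole 2: d = 40 mm → contributes −871918.4 mm⁴
Total I = 61 616 163 mm⁴.

Iy ≈ 6.1616 × 10⁷ mm⁴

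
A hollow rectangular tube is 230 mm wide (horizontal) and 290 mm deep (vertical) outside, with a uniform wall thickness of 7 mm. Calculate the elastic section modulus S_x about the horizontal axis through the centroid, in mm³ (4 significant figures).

Treat the section as a set of non-overlapping primitives; coordinates are from the bounding-box lower-left.
Outer rectangle: 230 × 290, A = 66 700 mm², y = 145 mm, Ī = 467 455 833 mm⁴.
Inner void (subtracted): 216 × 276, A = 59 616 mm², y = 145 mm, Ī = 378 442 368 mm⁴.
By symmetry the centroid is at mid-height, ȳ = 145 mm.
All pieces are centred on the horizontal axis through the centroid, so I = ΣĪ (holes subtracted) = 89 013 465 mm⁴.
Extreme fibre distance c = 145 mm; S = I/c = 613 886 mm³.

S_x ≈ 6.139 × 10⁵ mm³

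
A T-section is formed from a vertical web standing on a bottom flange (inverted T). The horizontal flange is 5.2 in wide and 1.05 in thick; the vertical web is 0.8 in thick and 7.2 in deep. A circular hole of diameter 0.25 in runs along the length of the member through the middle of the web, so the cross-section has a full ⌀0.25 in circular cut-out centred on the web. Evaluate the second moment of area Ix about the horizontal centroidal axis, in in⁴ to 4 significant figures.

Break the section into simple shapes (no overlaps), measuring from the bottom-left corner of the bounding box.
Flange: 5.2 × 1.05, A = 5.46 in², y = 0.525 in, Ī = 0.501638 in⁴.
Web: 0.8 × 7.2, A = 5.76 in², y = 4.65 in, Ī = 24.8832 in⁴.
Hole (subtracted): ⌀0.25, A = 0.0490874 in², y = 4.65 in, Ī = 0.000191748 in⁴.
Centroid: ȳ = ΣA·y / ΣA = 2.63383 in.
Transfer each piece to the horizontal centroidal axis using Ī + A·d² with d = y − 2.63383:
  flange: d = -2.10883 in → contributes +24.7831 in⁴
  web: d = 2.01617 in → contributes +48.2973 in⁴
  hole: d = 2.01617 in → contributes −0.19973 in⁴
Total I = 72.8807 in⁴.

Ix ≈ 72.88 in⁴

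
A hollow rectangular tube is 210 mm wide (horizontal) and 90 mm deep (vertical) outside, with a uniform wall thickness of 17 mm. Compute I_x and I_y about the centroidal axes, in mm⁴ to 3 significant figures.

Break the section into simple shapes (no overlaps), measuring from the bottom-left corner of the bounding box.
Outer rectangle: 210 × 90, A = 18 900 mm², y = 45 mm, Ī = 12 757 500 mm⁴.
Inner void (subtracted): 176 × 56, A = 9 856 mm², y = 45 mm, Ī = 2 575 701 mm⁴.
By symmetry the centroid is at mid-height, ȳ = 45 mm.
All pieces are centred on the centroidal x-axis, so I = ΣĪ (holes subtracted) = 10 181 799 mm⁴.
Repeating about the centroidal y-axis gives I_y = 44 015 879 mm⁴.

I_x ≈ 1.02 × 10⁷ mm⁴, I_y ≈ 4.40 × 10⁷ mm⁴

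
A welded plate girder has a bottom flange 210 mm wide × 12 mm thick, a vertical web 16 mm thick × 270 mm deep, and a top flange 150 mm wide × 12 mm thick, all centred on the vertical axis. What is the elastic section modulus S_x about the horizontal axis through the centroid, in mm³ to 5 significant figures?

S_x ≈ 6.9914 × 10⁵ mm³

Split into non-overlapping primitives; take the origin at the lower-left of the bounding box.
Bottom plate: 210 × 12, A = 2 520 mm², y = 6 mm, Ī = 30 240 mm⁴.
Web plate: 16 × 270, A = 4 320 mm², y = 147 mm, Ī = 26 244 000 mm⁴.
Top plate: 150 × 12, A = 1 800 mm², y = 288 mm, Ī = 21 600 mm⁴.
Centroid: ȳ = ΣA·y / ΣA = 135.25 mm.
Transfer each piece to the horizontal axis through the centroid using Ī + A·d² with d = y − 135.25:
  bottom plate: d = -129.25 mm → contributes +42 128 258 mm⁴
  web plate: d = 11.75 mm → contributes +26 840 430 mm⁴
  top plate: d = 152.75 mm → contributes +42 020 213 mm⁴
Total I = 110 988 900 mm⁴.
Extreme fibre distance c = 158.75 mm; S = I/c = 699142.7 mm³.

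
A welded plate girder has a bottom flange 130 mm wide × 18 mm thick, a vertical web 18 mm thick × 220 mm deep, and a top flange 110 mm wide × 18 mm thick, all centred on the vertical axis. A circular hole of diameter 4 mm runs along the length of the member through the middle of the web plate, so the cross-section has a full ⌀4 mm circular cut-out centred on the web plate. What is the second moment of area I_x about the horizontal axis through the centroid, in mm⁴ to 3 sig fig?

Break the section into simple shapes (no overlaps), measuring from the bottom-left corner of the bounding box.
Bottom plate: 130 × 18, A = 2 340 mm², y = 9 mm, Ī = 63 180 mm⁴.
Web plate: 18 × 220, A = 3 960 mm², y = 128 mm, Ī = 15 972 000 mm⁴.
Top plate: 110 × 18, A = 1 980 mm², y = 247 mm, Ī = 53 460 mm⁴.
Hole (subtracted): ⌀4, A = 12.566 mm², y = 128 mm, Ī = 12.566 mm⁴.
Centroid: ȳ = ΣA·y / ΣA = 122.82 mm.
Transfer each piece to the horizontal axis through the centroid using Ī + A·d² with d = y − 122.82:
  bottom plate: d = -113.82 mm → contributes +30 376 915 mm⁴
  web plate: d = 5.1818 mm → contributes +16 078 329 mm⁴
  top plate: d = 124.18 mm → contributes +30 587 265 mm⁴
  hole: d = 5.1818 mm → contributes −349.98 mm⁴
Total I = 77 042 160 mm⁴.

I_x ≈ 7.70 × 10⁷ mm⁴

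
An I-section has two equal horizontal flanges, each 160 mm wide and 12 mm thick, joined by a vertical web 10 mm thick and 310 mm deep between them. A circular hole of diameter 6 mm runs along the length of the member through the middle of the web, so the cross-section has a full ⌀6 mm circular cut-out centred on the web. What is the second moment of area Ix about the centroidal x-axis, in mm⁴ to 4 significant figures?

Ix ≈ 1.244 × 10⁸ mm⁴

Split into non-overlapping primitives; take the origin at the lower-left of the bounding box.
Bottom flange: 160 × 12, A = 1 920 mm², y = 6 mm, Ī = 23 040 mm⁴.
Web: 10 × 310, A = 3 100 mm², y = 167 mm, Ī = 24 825 833 mm⁴.
Top flange: 160 × 12, A = 1 920 mm², y = 328 mm, Ī = 23 040 mm⁴.
Hole (subtracted): ⌀6, A = 28.2743 mm², y = 167 mm, Ī = 63.6173 mm⁴.
By symmetry the centroid is at mid-height, ȳ = 167 mm.
Transfer each piece to the centroidal x-axis using Ī + A·d² with d = y − 167:
  bottom flange: d = -161 mm → contributes +49 791 360 mm⁴
  web: d = 0 mm → contributes +24 825 833 mm⁴
  top flange: d = 161 mm → contributes +49 791 360 mm⁴
  hole: d = 0 mm → contributes −63.6173 mm⁴
Total I = 124 408 490 mm⁴.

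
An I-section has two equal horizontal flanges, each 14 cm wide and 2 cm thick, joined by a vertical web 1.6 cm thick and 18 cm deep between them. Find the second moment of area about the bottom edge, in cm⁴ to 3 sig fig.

Treat the section as a set of non-overlapping primitives; coordinates are from the bounding-box lower-left.
Bottom flange: 14 × 2, A = 28 cm², y = 1 cm, Ī = 9.3333 cm⁴.
Web: 1.6 × 18, A = 28.8 cm², y = 11 cm, Ī = 777.6 cm⁴.
Top flange: 14 × 2, A = 28 cm², y = 21 cm, Ī = 9.3333 cm⁴.
Transfer each piece to a horizontal axis along the bottom face using Ī + A·d² with d = y − 0:
  bottom flange: d = 1 cm → contributes +37.333 cm⁴
  web: d = 11 cm → contributes +4262.4 cm⁴
  top flange: d = 21 cm → contributes +12 357 cm⁴
Total I = 16 657 cm⁴.

I_base ≈ 1.67 × 10⁴ cm⁴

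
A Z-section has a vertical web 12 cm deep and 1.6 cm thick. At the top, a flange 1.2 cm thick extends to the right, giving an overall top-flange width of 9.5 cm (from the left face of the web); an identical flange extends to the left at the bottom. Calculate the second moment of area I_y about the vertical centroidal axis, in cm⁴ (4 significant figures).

Decompose the section into non-overlapping parts with the origin at the bottom-left of its bounding rectangle.
Web: 1.6 × 12, A = 19.2 cm², x = 8.7 cm, Ī = 4.096 cm⁴.
Top flange (beyond web): 7.9 × 1.2, A = 9.48 cm², x = 13.45 cm, Ī = 49.3039 cm⁴.
Bottom flange (beyond web): 7.9 × 1.2, A = 9.48 cm², x = 3.95 cm, Ī = 49.3039 cm⁴.
Centroid: x̄ = ΣA·x / ΣA = 8.7 cm.
Transfer each piece to the vertical centroidal axis using Ī + A·d² with d = x − 8.7:
  web: d = 0 cm → contributes +4.096 cm⁴
  top flange (beyond web): d = 4.75 cm → contributes +263.196 cm⁴
  bottom flange (beyond web): d = -4.75 cm → contributes +263.196 cm⁴
Total I = 530.489 cm⁴.

I_y ≈ 530.5 cm⁴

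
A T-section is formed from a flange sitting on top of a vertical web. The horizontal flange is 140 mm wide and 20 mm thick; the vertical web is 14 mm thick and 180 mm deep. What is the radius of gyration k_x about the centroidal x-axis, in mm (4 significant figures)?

Split into non-overlapping primitives; take the origin at the lower-left of the bounding box.
Flange: 140 × 20, A = 2 800 mm², y = 190 mm, Ī = 93333.3 mm⁴.
Web: 14 × 180, A = 2 520 mm², y = 90 mm, Ī = 6 804 000 mm⁴.
Centroid: ȳ = ΣA·y / ΣA = 142.632 mm.
Transfer each piece to the centroidal x-axis using Ī + A·d² with d = y − 142.632:
  flange: d = 47.3684 mm → contributes +6 375 882 mm⁴
  web: d = -52.6316 mm → contributes +13 784 609 mm⁴
Total I = 20 160 491 mm⁴.
Radius of gyration: k = √(I/A) = √(20 160 491 / 5 320) = 61.5595 mm.

k_x ≈ 61.56 mm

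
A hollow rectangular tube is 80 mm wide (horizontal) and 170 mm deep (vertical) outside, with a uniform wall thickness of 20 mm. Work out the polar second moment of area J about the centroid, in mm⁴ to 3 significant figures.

Decompose the section into non-overlapping parts with the origin at the bottom-left of its bounding rectangle.
Outer rectangle: 80 × 170, A = 13 600 mm², y = 85 mm, Ī = 32 753 333 mm⁴.
Inner void (subtracted): 40 × 130, A = 5 200 mm², y = 85 mm, Ī = 7 323 333 mm⁴.
By symmetry the centroid is at mid-height, ȳ = 85 mm.
All pieces are centred on the centroidal x-axis, so I = ΣĪ (holes subtracted) = 25 430 000 mm⁴.
Repeating about the centroidal y-axis gives I_y = 6 560 000 mm⁴.
Polar second moment: J = I_x + I_y = 31 990 000 mm⁴.

J ≈ 3.20 × 10⁷ mm⁴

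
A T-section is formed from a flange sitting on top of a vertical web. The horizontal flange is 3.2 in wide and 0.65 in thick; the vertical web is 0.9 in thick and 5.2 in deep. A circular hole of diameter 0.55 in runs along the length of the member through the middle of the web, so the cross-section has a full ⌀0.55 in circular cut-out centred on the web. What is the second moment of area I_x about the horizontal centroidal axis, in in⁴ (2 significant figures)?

I_x ≈ 23 in⁴

Break the section into simple shapes (no overlaps), measuring from the bottom-left corner of the bounding box.
Flange: 3.2 × 0.65, A = 2.08 in², y = 5.525 in, Ī = 0.07323 in⁴.
Web: 0.9 × 5.2, A = 4.68 in², y = 2.6 in, Ī = 10.55 in⁴.
Hole (subtracted): ⌀0.55, A = 0.2376 in², y = 2.6 in, Ī = 0.004492 in⁴.
Centroid: ȳ = ΣA·y / ΣA = 3.533 in.
Transfer each piece to the horizontal centroidal axis using Ī + A·d² with d = y − 3.533:
  flange: d = 1.992 in → contributes +8.329 in⁴
  web: d = -0.9328 in → contributes +14.62 in⁴
  hole: d = -0.9328 in → contributes −0.2112 in⁴
Total I = 22.73 in⁴.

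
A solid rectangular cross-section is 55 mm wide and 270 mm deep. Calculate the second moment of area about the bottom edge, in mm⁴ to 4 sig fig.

I_base ≈ 3.609 × 10⁸ mm⁴

The section: 55 × 270, A = 14 850 mm², y = 135 mm, Ī = 90 213 750 mm⁴.
Transfer it to the bottom edge using Ī + A·d² with d = y − 0:
  the section: d = 135 mm → contributes +360 855 000 mm⁴
Total I = 360 855 000 mm⁴.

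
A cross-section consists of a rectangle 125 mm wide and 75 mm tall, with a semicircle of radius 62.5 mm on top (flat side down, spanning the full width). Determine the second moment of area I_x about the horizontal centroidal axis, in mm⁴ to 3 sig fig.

Treat the section as a set of non-overlapping primitives; coordinates are from the bounding-box lower-left.
Rectangular body: 125 × 75, A = 9 375 mm², y = 37.5 mm, Ī = 4 394 531 mm⁴.
Semicircular cap: semicircle r = 62.5, A = 6135.9 mm², y = 101.53 mm, Ī = 1 674 758 mm⁴.
Centroid: ȳ = ΣA·y / ΣA = 62.828 mm.
Transfer each piece to the horizontal centroidal axis using Ī + A·d² with d = y − 62.828:
  rectangular body: d = -25.328 mm → contributes +10 408 569 mm⁴
  semicircular cap: d = 38.698 mm → contributes +10 863 531 mm⁴
Total I = 21 272 100 mm⁴.

I_x ≈ 2.13 × 10⁷ mm⁴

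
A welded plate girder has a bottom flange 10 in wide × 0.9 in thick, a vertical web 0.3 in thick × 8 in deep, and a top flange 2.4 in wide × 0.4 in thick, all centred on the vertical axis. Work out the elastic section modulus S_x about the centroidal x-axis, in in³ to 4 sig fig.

Treat the section as a set of non-overlapping primitives; coordinates are from the bounding-box lower-left.
Bottom plate: 10 × 0.9, A = 9 in², y = 0.45 in, Ī = 0.6075 in⁴.
Web plate: 0.3 × 8, A = 2.4 in², y = 4.9 in, Ī = 12.8 in⁴.
Top plate: 2.4 × 0.4, A = 0.96 in², y = 9.1 in, Ī = 0.0128 in⁴.
Centroid: ȳ = ΣA·y / ΣA = 1.98592 in.
Transfer each piece to the centroidal x-axis using Ī + A·d² with d = y − 1.98592:
  bottom plate: d = -1.53592 in → contributes +21.839 in⁴
  web plate: d = 2.91408 in → contributes +33.1804 in⁴
  top plate: d = 7.11408 in → contributes +48.5985 in⁴
Total I = 103.618 in⁴.
Extreme fibre distance c = 7.31408 in; S = I/c = 14.1669 in³.

S_x ≈ 14.17 in³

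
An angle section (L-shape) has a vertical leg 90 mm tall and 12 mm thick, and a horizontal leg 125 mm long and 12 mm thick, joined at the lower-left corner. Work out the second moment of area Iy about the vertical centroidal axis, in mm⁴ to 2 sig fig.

Iy ≈ 3.8 × 10⁶ mm⁴

Break the section into simple shapes (no overlaps), measuring from the bottom-left corner of the bounding box.
Vertical leg: 12 × 90, A = 1 080 mm², x = 6 mm, Ī = 12 960 mm⁴.
Horizontal leg (remainder): 113 × 12, A = 1 356 mm², x = 68.5 mm, Ī = 1 442 897 mm⁴.
Centroid: x̄ = ΣA·x / ΣA = 40.79 mm.
Transfer each piece to the vertical centroidal axis using Ī + A·d² with d = x − 40.79:
  vertical leg: d = -34.79 mm → contributes +1 320 180 mm⁴
  horizontal leg (remainder): d = 27.71 mm → contributes +2 484 045 mm⁴
Total I = 3 804 225 mm⁴.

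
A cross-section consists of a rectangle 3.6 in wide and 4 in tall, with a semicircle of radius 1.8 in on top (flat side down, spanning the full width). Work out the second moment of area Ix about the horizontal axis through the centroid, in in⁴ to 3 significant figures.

Break the section into simple shapes (no overlaps), measuring from the bottom-left corner of the bounding box.
Rectangular body: 3.6 × 4, A = 14.4 in², y = 2 in, Ī = 19.2 in⁴.
Semicircular cap: semicircle r = 1.8, A = 5.0894 in², y = 4.7639 in, Ī = 1.1522 in⁴.
Centroid: ȳ = ΣA·y / ΣA = 2.7218 in.
Transfer each piece to the horizontal axis through the centroid using Ī + A·d² with d = y − 2.7218:
  rectangular body: d = -0.72177 in → contributes +26.702 in⁴
  semicircular cap: d = 2.0422 in → contributes +22.377 in⁴
Total I = 49.079 in⁴.

Ix ≈ 49.1 in⁴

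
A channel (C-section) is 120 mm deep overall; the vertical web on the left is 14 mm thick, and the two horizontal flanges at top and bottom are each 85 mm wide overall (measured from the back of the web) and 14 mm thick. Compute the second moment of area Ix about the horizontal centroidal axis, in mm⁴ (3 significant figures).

Split into non-overlapping primitives; take the origin at the lower-left of the bounding box.
Web: 14 × 120, A = 1 680 mm², y = 60 mm, Ī = 2 016 000 mm⁴.
Top flange (beyond web): 71 × 14, A = 994 mm², y = 113 mm, Ī = 16 235 mm⁴.
Bottom flange (beyond web): 71 × 14, A = 994 mm², y = 7 mm, Ī = 16 235 mm⁴.
By symmetry the centroid is at mid-height, ȳ = 60 mm.
Transfer each piece to the horizontal centroidal axis using Ī + A·d² with d = y − 60:
  web: d = 0 mm → contributes +2 016 000 mm⁴
  top flange (beyond web): d = 53 mm → contributes +2 808 381 mm⁴
  bottom flange (beyond web): d = -53 mm → contributes +2 808 381 mm⁴
Total I = 7 632 763 mm⁴.

Ix ≈ 7.63 × 10⁶ mm⁴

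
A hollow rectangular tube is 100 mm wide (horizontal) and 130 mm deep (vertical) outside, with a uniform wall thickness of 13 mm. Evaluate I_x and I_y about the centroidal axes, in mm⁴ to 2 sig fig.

Decompose the section into non-overlapping parts with the origin at the bottom-left of its bounding rectangle.
Outer rectangle: 100 × 130, A = 13 000 mm², y = 65 mm, Ī = 18 308 333 mm⁴.
Inner void (subtracted): 74 × 104, A = 7 696 mm², y = 65 mm, Ī = 6 936 661 mm⁴.
By symmetry the centroid is at mid-height, ȳ = 65 mm.
All pieces are centred on the centroidal x-axis, so I = ΣĪ (holes subtracted) = 11 371 672 mm⁴.
Repeating about the centroidal y-axis gives I_y = 7 321 392 mm⁴.

I_x ≈ 1.1 × 10⁷ mm⁴, I_y ≈ 7.3 × 10⁶ mm⁴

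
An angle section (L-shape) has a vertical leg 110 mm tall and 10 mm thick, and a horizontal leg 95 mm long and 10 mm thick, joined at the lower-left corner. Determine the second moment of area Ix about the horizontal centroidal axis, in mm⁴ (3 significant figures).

Ix ≈ 2.31 × 10⁶ mm⁴

Break the section into simple shapes (no overlaps), measuring from the bottom-left corner of the bounding box.
Vertical leg: 10 × 110, A = 1 100 mm², y = 55 mm, Ī = 1 109 167 mm⁴.
Horizontal leg (remainder): 85 × 10, A = 850 mm², y = 5 mm, Ī = 7083.3 mm⁴.
Centroid: ȳ = ΣA·y / ΣA = 33.205 mm.
Transfer each piece to the horizontal centroidal axis using Ī + A·d² with d = y − 33.205:
  vertical leg: d = 21.795 mm → contributes +1 631 685 mm⁴
  horizontal leg (remainder): d = -28.205 mm → contributes +683 283 mm⁴
Total I = 2 314 968 mm⁴.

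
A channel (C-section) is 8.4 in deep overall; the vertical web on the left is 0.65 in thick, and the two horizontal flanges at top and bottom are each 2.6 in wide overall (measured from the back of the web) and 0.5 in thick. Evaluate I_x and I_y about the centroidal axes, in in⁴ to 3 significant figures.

I_x ≈ 62.6 in⁴, I_y ≈ 3.24 in⁴

Treat the section as a set of non-overlapping primitives; coordinates are from the bounding-box lower-left.
Web: 0.65 × 8.4, A = 5.46 in², y = 4.2 in, Ī = 32.105 in⁴.
Top flange (beyond web): 1.95 × 0.5, A = 0.975 in², y = 8.15 in, Ī = 0.020313 in⁴.
Bottom flange (beyond web): 1.95 × 0.5, A = 0.975 in², y = 0.25 in, Ī = 0.020313 in⁴.
By symmetry the centroid is at mid-height, ȳ = 4.2 in.
Transfer each piece to the centroidal x-axis using Ī + A·d² with d = y − 4.2:
  web: d = 0 in → contributes +32.105 in⁴
  top flange (beyond web): d = 3.95 in → contributes +15.233 in⁴
  bottom flange (beyond web): d = -3.95 in → contributes +15.233 in⁴
Total I = 62.57 in⁴.
For the y-axis: x̄ = 0.66711 in.
Repeating about the centroidal y-axis gives I_y = 3.2384 in⁴.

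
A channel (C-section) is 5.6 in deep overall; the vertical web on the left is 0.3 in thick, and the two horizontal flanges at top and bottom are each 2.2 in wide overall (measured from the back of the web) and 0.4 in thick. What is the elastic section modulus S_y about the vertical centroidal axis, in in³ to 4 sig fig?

S_y ≈ 0.9397 in³

Decompose the section into non-overlapping parts with the origin at the bottom-left of its bounding rectangle.
Web: 0.3 × 5.6, A = 1.68 in², x = 0.15 in, Ī = 0.0126 in⁴.
Top flange (beyond web): 1.9 × 0.4, A = 0.76 in², x = 1.25 in, Ī = 0.228633 in⁴.
Bottom flange (beyond web): 1.9 × 0.4, A = 0.76 in², x = 1.25 in, Ī = 0.228633 in⁴.
Centroid: x̄ = ΣA·x / ΣA = 0.6725 in.
Transfer each piece to the vertical centroidal axis using Ī + A·d² with d = x − 0.6725:
  web: d = -0.5225 in → contributes +0.471251 in⁴
  top flange (beyond web): d = 0.5775 in → contributes +0.482098 in⁴
  bottom flange (beyond web): d = 0.5775 in → contributes +0.482098 in⁴
Total I = 1.43545 in⁴.
Extreme fibre distance c = 1.5275 in; S = I/c = 0.939736 in³.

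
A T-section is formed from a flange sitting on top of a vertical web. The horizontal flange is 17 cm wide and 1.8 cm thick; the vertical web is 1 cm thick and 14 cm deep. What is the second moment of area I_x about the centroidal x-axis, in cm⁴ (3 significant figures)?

I_x ≈ 836 cm⁴

Decompose the section into non-overlapping parts with the origin at the bottom-left of its bounding rectangle.
Flange: 17 × 1.8, A = 30.6 cm², y = 14.9 cm, Ī = 8.262 cm⁴.
Web: 1 × 14, A = 14 cm², y = 7 cm, Ī = 228.67 cm⁴.
Centroid: ȳ = ΣA·y / ΣA = 12.42 cm.
Transfer each piece to the centroidal x-axis using Ī + A·d² with d = y − 12.42:
  flange: d = 2.4798 cm → contributes +196.44 cm⁴
  web: d = -5.4202 cm → contributes +639.96 cm⁴
Total I = 836.4 cm⁴.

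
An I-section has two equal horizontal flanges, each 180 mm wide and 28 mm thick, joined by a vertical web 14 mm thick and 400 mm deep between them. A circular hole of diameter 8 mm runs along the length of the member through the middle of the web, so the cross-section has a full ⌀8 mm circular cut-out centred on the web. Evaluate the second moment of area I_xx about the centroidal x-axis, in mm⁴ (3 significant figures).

I_xx ≈ 5.37 × 10⁸ mm⁴

Split into non-overlapping primitives; take the origin at the lower-left of the bounding box.
Bottom flange: 180 × 28, A = 5 040 mm², y = 14 mm, Ī = 329 280 mm⁴.
Web: 14 × 400, A = 5 600 mm², y = 228 mm, Ī = 74 666 667 mm⁴.
Top flange: 180 × 28, A = 5 040 mm², y = 442 mm, Ī = 329 280 mm⁴.
Hole (subtracted): ⌀8, A = 50.265 mm², y = 228 mm, Ī = 201.06 mm⁴.
By symmetry the centroid is at mid-height, ȳ = 228 mm.
Transfer each piece to the centroidal x-axis using Ī + A·d² with d = y − 228:
  bottom flange: d = -214 mm → contributes +231 141 120 mm⁴
  web: d = 0 mm → contributes +74 666 667 mm⁴
  top flange: d = 214 mm → contributes +231 141 120 mm⁴
  hole: d = 0 mm → contributes −201.06 mm⁴
Total I = 536 948 706 mm⁴.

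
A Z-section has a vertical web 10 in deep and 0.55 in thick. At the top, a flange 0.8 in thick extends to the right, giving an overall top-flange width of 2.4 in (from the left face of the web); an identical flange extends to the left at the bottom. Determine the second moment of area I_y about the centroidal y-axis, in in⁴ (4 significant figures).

I_y ≈ 5.245 in⁴

Decompose the section into non-overlapping parts with the origin at the bottom-left of its bounding rectangle.
Web: 0.55 × 10, A = 5.5 in², x = 2.125 in, Ī = 0.138646 in⁴.
Top flange (beyond web): 1.85 × 0.8, A = 1.48 in², x = 3.325 in, Ī = 0.422108 in⁴.
Bottom flange (beyond web): 1.85 × 0.8, A = 1.48 in², x = 0.925 in, Ī = 0.422108 in⁴.
Centroid: x̄ = ΣA·x / ΣA = 2.125 in.
Transfer each piece to the centroidal y-axis using Ī + A·d² with d = x − 2.125:
  web: d = 0 in → contributes +0.138646 in⁴
  top flange (beyond web): d = 1.2 in → contributes +2.55331 in⁴
  bottom flange (beyond web): d = -1.2 in → contributes +2.55331 in⁴
Total I = 5.24526 in⁴.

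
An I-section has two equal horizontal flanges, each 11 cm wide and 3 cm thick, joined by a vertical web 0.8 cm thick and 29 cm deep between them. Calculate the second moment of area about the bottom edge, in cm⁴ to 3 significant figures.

Break the section into simple shapes (no overlaps), measuring from the bottom-left corner of the bounding box.
Bottom flange: 11 × 3, A = 33 cm², y = 1.5 cm, Ī = 24.75 cm⁴.
Web: 0.8 × 29, A = 23.2 cm², y = 17.5 cm, Ī = 1625.9 cm⁴.
Top flange: 11 × 3, A = 33 cm², y = 33.5 cm, Ī = 24.75 cm⁴.
Transfer each piece to a horizontal axis along the bottom face using Ī + A·d² with d = y − 0:
  bottom flange: d = 1.5 cm → contributes +99 cm⁴
  web: d = 17.5 cm → contributes +8730.9 cm⁴
  top flange: d = 33.5 cm → contributes +37 059 cm⁴
Total I = 45 889 cm⁴.

I_base ≈ 4.59 × 10⁴ cm⁴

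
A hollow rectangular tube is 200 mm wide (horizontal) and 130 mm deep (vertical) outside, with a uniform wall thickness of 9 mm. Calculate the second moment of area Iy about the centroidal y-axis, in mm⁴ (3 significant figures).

Iy ≈ 3.04 × 10⁷ mm⁴

Split into non-overlapping primitives; take the origin at the lower-left of the bounding box.
Outer rectangle: 200 × 130, A = 26 000 mm², x = 100 mm, Ī = 86 666 667 mm⁴.
Inner void (subtracted): 182 × 112, A = 20 384 mm², x = 100 mm, Ī = 56 266 635 mm⁴.
By symmetry the centroid is at mid-width, x̄ = 100 mm.
All pieces are centred on the centroidal y-axis, so I = ΣĪ (holes subtracted) = 30 400 032 mm⁴.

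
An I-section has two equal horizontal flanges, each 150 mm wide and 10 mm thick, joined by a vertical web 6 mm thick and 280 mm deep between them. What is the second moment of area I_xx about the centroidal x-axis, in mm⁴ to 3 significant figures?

Decompose the section into non-overlapping parts with the origin at the bottom-left of its bounding rectangle.
Bottom flange: 150 × 10, A = 1 500 mm², y = 5 mm, Ī = 12 500 mm⁴.
Web: 6 × 280, A = 1 680 mm², y = 150 mm, Ī = 10 976 000 mm⁴.
Top flange: 150 × 10, A = 1 500 mm², y = 295 mm, Ī = 12 500 mm⁴.
By symmetry the centroid is at mid-height, ȳ = 150 mm.
Transfer each piece to the centroidal x-axis using Ī + A·d² with d = y − 150:
  bottom flange: d = -145 mm → contributes +31 550 000 mm⁴
  web: d = 0 mm → contributes +10 976 000 mm⁴
  top flange: d = 145 mm → contributes +31 550 000 mm⁴
Total I = 74 076 000 mm⁴.

I_xx ≈ 7.41 × 10⁷ mm⁴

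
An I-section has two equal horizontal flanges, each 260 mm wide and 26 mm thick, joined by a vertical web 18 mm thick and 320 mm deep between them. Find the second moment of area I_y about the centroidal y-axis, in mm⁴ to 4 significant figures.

I_y ≈ 7.632 × 10⁷ mm⁴

Split into non-overlapping primitives; take the origin at the lower-left of the bounding box.
Bottom flange: 260 × 26, A = 6 760 mm², x = 130 mm, Ī = 38 081 333 mm⁴.
Web: 18 × 320, A = 5 760 mm², x = 130 mm, Ī = 155 520 mm⁴.
Top flange: 260 × 26, A = 6 760 mm², x = 130 mm, Ī = 38 081 333 mm⁴.
By symmetry the centroid is at mid-width, x̄ = 130 mm.
All pieces are centred on the centroidal y-axis, so I = ΣĪ = 76 318 187 mm⁴.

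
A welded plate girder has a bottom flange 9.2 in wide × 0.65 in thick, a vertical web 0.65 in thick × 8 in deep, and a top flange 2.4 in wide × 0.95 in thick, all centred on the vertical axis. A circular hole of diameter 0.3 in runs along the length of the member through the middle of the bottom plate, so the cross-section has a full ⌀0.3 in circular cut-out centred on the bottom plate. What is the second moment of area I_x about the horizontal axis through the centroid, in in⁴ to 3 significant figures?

Decompose the section into non-overlapping parts with the origin at the bottom-left of its bounding rectangle.
Bottom plate: 9.2 × 0.65, A = 5.98 in², y = 0.325 in, Ī = 0.21055 in⁴.
Web plate: 0.65 × 8, A = 5.2 in², y = 4.65 in, Ī = 27.733 in⁴.
Top plate: 2.4 × 0.95, A = 2.28 in², y = 9.125 in, Ī = 0.17148 in⁴.
Hole (subtracted): ⌀0.3, A = 0.070686 in², y = 0.325 in, Ī = 0.00039761 in⁴.
Centroid: ȳ = ΣA·y / ΣA = 3.5032 in.
Transfer each piece to the horizontal axis through the centroid using Ī + A·d² with d = y − 3.5032:
  bottom plate: d = -3.1782 in → contributes +60.614 in⁴
  web plate: d = 1.1468 in → contributes +34.572 in⁴
  top plate: d = 5.6218 in → contributes +72.23 in⁴
  hole: d = -3.1782 in → contributes −0.71439 in⁴
Total I = 166.7 in⁴.

I_x ≈ 167 in⁴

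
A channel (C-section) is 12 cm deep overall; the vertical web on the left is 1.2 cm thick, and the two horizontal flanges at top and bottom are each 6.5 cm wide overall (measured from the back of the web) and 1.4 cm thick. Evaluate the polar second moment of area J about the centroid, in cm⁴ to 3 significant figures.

Treat the section as a set of non-overlapping primitives; coordinates are from the bounding-box lower-left.
Web: 1.2 × 12, A = 14.4 cm², y = 6 cm, Ī = 172.8 cm⁴.
Top flange (beyond web): 5.3 × 1.4, A = 7.42 cm², y = 11.3 cm, Ī = 1.2119 cm⁴.
Bottom flange (beyond web): 5.3 × 1.4, A = 7.42 cm², y = 0.7 cm, Ī = 1.2119 cm⁴.
By symmetry the centroid is at mid-height, ȳ = 6 cm.
Transfer each piece to the centroidal x-axis using Ī + A·d² with d = y − 6:
  web: d = 0 cm → contributes +172.8 cm⁴
  top flange (beyond web): d = 5.3 cm → contributes +209.64 cm⁴
  bottom flange (beyond web): d = -5.3 cm → contributes +209.64 cm⁴
Total I = 592.08 cm⁴.
For the y-axis: x̄ = 2.2495 cm.
Repeating about the centroidal y-axis gives I_y = 113.66 cm⁴.
Polar second moment: J = I_x + I_y = 705.74 cm⁴.

J ≈ 706 cm⁴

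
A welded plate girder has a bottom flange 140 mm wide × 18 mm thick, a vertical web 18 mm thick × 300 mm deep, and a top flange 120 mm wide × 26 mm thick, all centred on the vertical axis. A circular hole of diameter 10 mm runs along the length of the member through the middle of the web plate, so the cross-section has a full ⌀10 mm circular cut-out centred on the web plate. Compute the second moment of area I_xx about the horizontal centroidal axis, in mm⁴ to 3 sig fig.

I_xx ≈ 1.86 × 10⁸ mm⁴

Treat the section as a set of non-overlapping primitives; coordinates are from the bounding-box lower-left.
Bottom plate: 140 × 18, A = 2 520 mm², y = 9 mm, Ī = 68 040 mm⁴.
Web plate: 18 × 300, A = 5 400 mm², y = 168 mm, Ī = 40 500 000 mm⁴.
Top plate: 120 × 26, A = 3 120 mm², y = 331 mm, Ī = 175 760 mm⁴.
Hole (subtracted): ⌀10, A = 78.54 mm², y = 168 mm, Ī = 490.87 mm⁴.
Centroid: ȳ = ΣA·y / ΣA = 177.84 mm.
Transfer each piece to the horizontal centroidal axis using Ī + A·d² with d = y − 177.84:
  bottom plate: d = -168.84 mm → contributes +71 907 036 mm⁴
  web plate: d = -9.8418 mm → contributes +41 023 045 mm⁴
  top plate: d = 153.16 mm → contributes +73 362 998 mm⁴
  hole: d = -9.8418 mm → contributes −8098.3 mm⁴
Total I = 186 284 981 mm⁴.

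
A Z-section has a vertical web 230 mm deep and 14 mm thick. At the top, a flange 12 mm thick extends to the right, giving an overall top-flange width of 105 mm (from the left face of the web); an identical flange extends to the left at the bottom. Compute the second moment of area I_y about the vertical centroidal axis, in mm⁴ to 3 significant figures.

I_y ≈ 7.58 × 10⁶ mm⁴

Split into non-overlapping primitives; take the origin at the lower-left of the bounding box.
Web: 14 × 230, A = 3 220 mm², x = 98 mm, Ī = 52 593 mm⁴.
Top flange (beyond web): 91 × 12, A = 1 092 mm², x = 150.5 mm, Ī = 753 571 mm⁴.
Bottom flange (beyond web): 91 × 12, A = 1 092 mm², x = 45.5 mm, Ī = 753 571 mm⁴.
Centroid: x̄ = ΣA·x / ΣA = 98 mm.
Transfer each piece to the vertical centroidal axis using Ī + A·d² with d = x − 98:
  web: d = 0 mm → contributes +52 593 mm⁴
  top flange (beyond web): d = 52.5 mm → contributes +3 763 396 mm⁴
  bottom flange (beyond web): d = -52.5 mm → contributes +3 763 396 mm⁴
Total I = 7 579 385 mm⁴.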